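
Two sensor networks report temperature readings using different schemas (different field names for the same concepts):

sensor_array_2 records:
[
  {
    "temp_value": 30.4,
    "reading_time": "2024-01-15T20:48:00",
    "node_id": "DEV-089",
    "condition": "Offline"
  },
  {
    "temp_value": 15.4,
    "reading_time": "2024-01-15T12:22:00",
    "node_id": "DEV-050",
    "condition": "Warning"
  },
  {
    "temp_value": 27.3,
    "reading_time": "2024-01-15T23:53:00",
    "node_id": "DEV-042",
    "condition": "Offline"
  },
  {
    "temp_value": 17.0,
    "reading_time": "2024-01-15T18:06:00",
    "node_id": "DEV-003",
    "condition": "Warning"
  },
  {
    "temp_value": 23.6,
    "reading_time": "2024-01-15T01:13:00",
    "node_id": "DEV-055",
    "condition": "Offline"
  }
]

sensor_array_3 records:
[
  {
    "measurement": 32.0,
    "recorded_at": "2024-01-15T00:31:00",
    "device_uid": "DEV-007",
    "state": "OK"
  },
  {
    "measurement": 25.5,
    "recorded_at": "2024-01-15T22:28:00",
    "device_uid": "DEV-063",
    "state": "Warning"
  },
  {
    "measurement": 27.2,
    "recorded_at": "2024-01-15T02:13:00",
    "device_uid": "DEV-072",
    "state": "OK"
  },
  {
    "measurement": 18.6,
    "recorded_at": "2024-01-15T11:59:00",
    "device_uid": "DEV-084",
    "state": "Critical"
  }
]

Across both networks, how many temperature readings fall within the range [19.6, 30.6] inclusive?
5

Schema mapping: "temp_value" (sensor_array_2) = "measurement" (sensor_array_3) = temperature

Readings in [19.6, 30.6] from sensor_array_2: 3
Readings in [19.6, 30.6] from sensor_array_3: 2

Total count: 3 + 2 = 5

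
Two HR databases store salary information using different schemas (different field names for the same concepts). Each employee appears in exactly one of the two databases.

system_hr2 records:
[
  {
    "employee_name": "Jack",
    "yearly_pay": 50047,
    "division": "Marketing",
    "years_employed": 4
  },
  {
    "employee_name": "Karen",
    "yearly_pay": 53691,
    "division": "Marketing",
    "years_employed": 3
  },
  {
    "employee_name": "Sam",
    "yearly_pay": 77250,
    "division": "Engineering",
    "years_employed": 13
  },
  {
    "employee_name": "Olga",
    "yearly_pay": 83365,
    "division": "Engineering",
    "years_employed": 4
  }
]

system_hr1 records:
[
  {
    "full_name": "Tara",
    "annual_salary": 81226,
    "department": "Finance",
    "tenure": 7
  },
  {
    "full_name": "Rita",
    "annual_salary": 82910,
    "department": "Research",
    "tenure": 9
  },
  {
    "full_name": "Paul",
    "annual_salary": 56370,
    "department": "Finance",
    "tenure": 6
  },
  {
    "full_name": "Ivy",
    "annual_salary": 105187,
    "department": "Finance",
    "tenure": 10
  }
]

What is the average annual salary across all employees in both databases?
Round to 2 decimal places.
73755.75

Schema mapping: "yearly_pay" (system_hr2) = "annual_salary" (system_hr1) = annual salary

All salaries: [50047, 53691, 77250, 83365, 81226, 82910, 56370, 105187]
Sum: 590046
Count: 8
Average: 590046 / 8 = 73755.75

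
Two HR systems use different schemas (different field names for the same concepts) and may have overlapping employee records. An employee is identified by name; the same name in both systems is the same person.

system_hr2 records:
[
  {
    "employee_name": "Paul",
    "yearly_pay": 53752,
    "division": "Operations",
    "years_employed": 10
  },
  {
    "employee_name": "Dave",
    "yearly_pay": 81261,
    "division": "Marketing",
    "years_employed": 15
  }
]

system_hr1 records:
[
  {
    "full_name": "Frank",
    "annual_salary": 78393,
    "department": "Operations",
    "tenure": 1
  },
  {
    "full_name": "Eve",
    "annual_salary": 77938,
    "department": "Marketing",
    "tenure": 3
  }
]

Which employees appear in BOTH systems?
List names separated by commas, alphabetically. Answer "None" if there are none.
None

Schema mapping: "employee_name" (system_hr2) = "full_name" (system_hr1) = employee name

Names in system_hr2: ['Dave', 'Paul']
Names in system_hr1: ['Eve', 'Frank']

Intersection: None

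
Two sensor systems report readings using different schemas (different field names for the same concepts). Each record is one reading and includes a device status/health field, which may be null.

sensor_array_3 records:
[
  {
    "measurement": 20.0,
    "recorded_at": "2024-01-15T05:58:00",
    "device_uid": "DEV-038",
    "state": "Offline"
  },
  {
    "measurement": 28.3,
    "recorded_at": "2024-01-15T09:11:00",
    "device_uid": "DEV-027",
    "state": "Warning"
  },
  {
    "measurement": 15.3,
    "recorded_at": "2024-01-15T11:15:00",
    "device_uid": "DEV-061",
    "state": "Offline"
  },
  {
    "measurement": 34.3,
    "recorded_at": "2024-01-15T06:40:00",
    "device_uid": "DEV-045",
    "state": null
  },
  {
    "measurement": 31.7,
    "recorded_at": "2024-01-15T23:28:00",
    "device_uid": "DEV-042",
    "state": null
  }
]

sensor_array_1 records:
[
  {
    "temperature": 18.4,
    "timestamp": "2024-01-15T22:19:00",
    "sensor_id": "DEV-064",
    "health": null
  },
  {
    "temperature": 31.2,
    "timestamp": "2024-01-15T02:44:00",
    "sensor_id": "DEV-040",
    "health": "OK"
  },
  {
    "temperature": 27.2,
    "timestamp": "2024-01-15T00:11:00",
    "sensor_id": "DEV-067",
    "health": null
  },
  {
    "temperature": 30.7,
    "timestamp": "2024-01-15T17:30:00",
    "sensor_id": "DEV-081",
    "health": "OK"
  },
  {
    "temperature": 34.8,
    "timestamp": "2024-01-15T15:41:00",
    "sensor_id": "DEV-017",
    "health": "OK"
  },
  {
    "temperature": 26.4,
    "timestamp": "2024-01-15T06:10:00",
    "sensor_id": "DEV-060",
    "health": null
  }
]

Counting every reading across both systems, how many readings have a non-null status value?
6

Schema mapping: "state" (sensor_array_3) = "health" (sensor_array_1) = status

Non-null in sensor_array_3: 3
Non-null in sensor_array_1: 3

Total non-null: 3 + 3 = 6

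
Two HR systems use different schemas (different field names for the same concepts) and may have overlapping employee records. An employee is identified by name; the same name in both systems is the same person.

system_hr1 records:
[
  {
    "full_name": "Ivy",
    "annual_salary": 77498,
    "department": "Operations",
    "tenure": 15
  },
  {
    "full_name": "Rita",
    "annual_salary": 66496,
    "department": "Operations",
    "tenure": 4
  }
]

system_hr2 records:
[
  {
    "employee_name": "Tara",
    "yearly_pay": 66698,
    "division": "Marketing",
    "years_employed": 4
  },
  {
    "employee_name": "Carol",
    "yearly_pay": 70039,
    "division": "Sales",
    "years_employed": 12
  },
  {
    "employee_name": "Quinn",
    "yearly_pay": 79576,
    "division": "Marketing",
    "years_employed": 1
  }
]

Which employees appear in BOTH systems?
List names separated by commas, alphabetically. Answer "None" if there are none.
None

Schema mapping: "full_name" (system_hr1) = "employee_name" (system_hr2) = employee name

Names in system_hr1: ['Ivy', 'Rita']
Names in system_hr2: ['Carol', 'Quinn', 'Tara']

Intersection: None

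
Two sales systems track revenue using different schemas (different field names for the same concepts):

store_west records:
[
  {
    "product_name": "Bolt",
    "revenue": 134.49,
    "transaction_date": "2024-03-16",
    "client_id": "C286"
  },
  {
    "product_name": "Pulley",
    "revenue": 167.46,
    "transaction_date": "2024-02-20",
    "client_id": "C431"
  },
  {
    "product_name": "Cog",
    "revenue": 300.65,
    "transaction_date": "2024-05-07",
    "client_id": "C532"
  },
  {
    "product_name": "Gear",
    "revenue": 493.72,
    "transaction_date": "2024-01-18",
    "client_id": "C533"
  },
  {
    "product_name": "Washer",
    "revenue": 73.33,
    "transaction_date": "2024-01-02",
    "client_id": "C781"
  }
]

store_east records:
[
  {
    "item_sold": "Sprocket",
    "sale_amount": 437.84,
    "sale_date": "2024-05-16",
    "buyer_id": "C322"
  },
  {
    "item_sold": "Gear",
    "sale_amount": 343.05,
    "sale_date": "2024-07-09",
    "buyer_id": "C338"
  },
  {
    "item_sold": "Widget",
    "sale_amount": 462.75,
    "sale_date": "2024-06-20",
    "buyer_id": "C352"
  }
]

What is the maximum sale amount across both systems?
493.72

Reconcile: "revenue" (store_west) = "sale_amount" (store_east) = sale amount

Maximum in store_west: 493.72
Maximum in store_east: 462.75

Overall maximum: max(493.72, 462.75) = 493.72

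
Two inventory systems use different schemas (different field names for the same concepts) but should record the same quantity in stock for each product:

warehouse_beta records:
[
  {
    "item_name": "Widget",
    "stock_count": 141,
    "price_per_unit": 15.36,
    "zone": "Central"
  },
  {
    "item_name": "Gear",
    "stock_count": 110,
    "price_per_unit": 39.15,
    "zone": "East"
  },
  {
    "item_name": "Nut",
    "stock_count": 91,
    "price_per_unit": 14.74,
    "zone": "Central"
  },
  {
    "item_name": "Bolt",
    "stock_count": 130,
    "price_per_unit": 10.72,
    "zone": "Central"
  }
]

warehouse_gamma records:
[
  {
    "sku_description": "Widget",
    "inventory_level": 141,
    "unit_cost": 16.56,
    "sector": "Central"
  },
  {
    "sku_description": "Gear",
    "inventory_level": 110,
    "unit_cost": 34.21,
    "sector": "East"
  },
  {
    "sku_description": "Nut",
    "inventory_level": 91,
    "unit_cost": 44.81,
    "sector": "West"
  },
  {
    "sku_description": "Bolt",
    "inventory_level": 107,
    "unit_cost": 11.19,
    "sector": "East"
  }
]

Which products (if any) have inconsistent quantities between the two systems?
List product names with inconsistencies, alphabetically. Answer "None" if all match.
Bolt

Schema mappings:
- "item_name" (warehouse_beta) = "sku_description" (warehouse_gamma) = product name
- "stock_count" (warehouse_beta) = "inventory_level" (warehouse_gamma) = quantity

Comparison:
  Widget: 141 vs 141 - MATCH
  Gear: 110 vs 110 - MATCH
  Nut: 91 vs 91 - MATCH
  Bolt: 130 vs 107 - MISMATCH

Products with inconsistencies: Bolt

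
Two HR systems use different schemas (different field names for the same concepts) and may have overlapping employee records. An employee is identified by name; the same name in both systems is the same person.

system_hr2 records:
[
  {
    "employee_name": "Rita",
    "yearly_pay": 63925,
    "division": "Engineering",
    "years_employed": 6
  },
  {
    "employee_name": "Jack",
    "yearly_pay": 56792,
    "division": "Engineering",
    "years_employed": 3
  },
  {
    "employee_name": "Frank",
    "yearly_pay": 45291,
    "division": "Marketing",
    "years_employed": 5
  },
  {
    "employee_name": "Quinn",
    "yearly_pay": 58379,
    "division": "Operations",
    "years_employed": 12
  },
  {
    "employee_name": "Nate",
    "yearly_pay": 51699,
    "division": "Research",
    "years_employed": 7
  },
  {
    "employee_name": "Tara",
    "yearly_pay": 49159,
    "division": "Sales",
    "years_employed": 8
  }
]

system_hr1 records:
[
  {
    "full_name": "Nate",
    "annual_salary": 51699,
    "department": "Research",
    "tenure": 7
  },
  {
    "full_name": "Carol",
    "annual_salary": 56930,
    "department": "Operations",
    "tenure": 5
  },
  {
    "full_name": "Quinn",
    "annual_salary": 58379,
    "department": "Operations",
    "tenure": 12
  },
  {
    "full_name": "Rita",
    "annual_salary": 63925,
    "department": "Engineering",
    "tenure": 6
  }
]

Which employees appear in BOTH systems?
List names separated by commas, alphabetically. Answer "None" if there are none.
Nate, Quinn, Rita

Schema mapping: "employee_name" (system_hr2) = "full_name" (system_hr1) = employee name

Names in system_hr2: ['Frank', 'Jack', 'Nate', 'Quinn', 'Rita', 'Tara']
Names in system_hr1: ['Carol', 'Nate', 'Quinn', 'Rita']

Intersection: ['Nate', 'Quinn', 'Rita']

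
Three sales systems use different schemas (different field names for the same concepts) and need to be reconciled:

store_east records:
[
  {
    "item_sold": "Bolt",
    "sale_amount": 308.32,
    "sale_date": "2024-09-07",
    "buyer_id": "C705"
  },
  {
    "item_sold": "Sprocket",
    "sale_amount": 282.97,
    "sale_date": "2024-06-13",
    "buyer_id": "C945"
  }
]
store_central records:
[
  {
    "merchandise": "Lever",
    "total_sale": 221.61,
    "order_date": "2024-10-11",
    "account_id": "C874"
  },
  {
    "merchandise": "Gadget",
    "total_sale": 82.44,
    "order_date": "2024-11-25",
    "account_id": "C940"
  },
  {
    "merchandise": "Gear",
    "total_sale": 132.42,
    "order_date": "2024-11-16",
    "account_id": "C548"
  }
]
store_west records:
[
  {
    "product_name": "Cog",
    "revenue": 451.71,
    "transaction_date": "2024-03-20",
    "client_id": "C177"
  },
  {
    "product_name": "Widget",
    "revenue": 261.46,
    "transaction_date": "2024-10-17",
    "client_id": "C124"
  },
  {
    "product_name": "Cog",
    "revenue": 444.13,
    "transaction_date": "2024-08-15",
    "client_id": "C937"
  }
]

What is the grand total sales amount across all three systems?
2185.06

Schema reconciliation - all amount fields map to sale amount:

store_east (sale_amount): 591.29
store_central (total_sale): 436.47
store_west (revenue): 1157.3

Grand total: 2185.06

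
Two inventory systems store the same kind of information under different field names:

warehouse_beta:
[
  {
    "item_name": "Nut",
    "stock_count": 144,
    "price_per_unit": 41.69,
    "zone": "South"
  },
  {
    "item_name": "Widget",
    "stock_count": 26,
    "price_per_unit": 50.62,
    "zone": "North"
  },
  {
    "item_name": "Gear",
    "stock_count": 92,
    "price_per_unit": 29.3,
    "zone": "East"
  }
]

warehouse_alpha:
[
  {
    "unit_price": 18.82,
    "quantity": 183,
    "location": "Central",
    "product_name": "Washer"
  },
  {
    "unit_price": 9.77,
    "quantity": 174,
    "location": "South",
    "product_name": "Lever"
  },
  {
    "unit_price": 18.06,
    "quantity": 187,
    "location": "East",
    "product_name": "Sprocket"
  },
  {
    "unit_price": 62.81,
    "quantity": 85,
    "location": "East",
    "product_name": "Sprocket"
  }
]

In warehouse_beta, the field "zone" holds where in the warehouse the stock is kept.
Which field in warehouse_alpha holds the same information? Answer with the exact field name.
location

In warehouse_beta, "zone" holds where in the warehouse the stock is kept.
The fields in warehouse_alpha are: "unit_price", "quantity", "location", "product_name".
"location" is the match: the name refers to the same concept and its values are area labels (e.g. 'Central', 'East').
The other fields ("unit_price", "quantity", "product_name") hold different kinds of data.

So "zone" in warehouse_beta corresponds to "location" in warehouse_alpha.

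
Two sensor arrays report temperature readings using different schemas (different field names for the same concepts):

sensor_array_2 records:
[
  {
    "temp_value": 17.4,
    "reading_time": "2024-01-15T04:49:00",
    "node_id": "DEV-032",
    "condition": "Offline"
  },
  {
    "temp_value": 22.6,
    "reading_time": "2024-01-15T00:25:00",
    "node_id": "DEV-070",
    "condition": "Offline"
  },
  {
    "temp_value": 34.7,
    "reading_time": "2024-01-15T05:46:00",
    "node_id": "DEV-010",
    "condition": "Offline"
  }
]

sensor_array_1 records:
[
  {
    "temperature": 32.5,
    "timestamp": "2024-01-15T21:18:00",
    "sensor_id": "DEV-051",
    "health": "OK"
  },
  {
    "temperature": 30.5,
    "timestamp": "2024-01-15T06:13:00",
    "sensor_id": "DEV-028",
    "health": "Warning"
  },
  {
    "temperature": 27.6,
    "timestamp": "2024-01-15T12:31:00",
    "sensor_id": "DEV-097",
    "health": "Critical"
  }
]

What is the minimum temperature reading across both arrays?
17.4

Schema mapping: "temp_value" (sensor_array_2) = "temperature" (sensor_array_1) = temperature reading

Minimum in sensor_array_2: 17.4
Minimum in sensor_array_1: 27.6

Overall minimum: min(17.4, 27.6) = 17.4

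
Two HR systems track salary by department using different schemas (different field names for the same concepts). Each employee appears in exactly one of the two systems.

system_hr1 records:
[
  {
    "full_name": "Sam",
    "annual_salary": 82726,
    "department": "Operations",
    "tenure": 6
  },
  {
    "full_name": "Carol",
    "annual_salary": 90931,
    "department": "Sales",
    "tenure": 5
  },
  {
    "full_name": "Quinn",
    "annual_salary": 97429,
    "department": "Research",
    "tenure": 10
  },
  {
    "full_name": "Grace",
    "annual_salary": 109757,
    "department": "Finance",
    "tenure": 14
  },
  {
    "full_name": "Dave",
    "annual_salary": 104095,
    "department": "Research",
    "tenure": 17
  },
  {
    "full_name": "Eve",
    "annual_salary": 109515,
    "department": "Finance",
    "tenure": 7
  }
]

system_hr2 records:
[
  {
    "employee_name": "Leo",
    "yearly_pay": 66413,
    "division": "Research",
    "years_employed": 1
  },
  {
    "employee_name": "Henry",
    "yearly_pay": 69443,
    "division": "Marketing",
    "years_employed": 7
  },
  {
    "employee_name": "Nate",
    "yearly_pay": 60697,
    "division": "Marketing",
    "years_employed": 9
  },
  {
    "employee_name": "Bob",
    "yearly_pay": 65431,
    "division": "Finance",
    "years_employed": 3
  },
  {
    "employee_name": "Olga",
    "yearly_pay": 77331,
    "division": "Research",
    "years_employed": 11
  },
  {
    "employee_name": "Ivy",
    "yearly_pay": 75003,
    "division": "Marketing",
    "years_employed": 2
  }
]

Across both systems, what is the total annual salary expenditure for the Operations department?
82726

Schema mappings:
- "department" (system_hr1) = "division" (system_hr2) = department
- "annual_salary" (system_hr1) = "yearly_pay" (system_hr2) = salary

Operations salaries from system_hr1: 82726
Operations salaries from system_hr2: 0

Total: 82726 + 0 = 82726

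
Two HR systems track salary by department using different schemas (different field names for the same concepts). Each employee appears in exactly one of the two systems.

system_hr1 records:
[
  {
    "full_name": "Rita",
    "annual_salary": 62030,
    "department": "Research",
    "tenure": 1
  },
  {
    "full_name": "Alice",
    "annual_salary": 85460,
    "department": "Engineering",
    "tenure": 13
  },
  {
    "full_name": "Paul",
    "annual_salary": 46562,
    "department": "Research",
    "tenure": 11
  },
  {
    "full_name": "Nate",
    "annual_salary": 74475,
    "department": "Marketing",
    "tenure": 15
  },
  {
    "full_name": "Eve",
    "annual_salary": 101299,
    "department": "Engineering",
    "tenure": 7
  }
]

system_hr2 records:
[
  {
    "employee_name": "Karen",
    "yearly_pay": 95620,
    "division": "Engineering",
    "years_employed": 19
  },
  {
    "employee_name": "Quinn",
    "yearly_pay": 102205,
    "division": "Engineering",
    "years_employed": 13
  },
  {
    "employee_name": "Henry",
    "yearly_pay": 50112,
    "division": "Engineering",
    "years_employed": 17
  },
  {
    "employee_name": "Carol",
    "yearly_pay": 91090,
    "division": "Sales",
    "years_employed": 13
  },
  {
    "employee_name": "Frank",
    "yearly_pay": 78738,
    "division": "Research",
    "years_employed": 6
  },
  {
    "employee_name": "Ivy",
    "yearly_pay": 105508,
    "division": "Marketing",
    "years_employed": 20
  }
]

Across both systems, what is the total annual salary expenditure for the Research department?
187330

Schema mappings:
- "department" (system_hr1) = "division" (system_hr2) = department
- "annual_salary" (system_hr1) = "yearly_pay" (system_hr2) = salary

Research salaries from system_hr1: 108592
Research salaries from system_hr2: 78738

Total: 108592 + 78738 = 187330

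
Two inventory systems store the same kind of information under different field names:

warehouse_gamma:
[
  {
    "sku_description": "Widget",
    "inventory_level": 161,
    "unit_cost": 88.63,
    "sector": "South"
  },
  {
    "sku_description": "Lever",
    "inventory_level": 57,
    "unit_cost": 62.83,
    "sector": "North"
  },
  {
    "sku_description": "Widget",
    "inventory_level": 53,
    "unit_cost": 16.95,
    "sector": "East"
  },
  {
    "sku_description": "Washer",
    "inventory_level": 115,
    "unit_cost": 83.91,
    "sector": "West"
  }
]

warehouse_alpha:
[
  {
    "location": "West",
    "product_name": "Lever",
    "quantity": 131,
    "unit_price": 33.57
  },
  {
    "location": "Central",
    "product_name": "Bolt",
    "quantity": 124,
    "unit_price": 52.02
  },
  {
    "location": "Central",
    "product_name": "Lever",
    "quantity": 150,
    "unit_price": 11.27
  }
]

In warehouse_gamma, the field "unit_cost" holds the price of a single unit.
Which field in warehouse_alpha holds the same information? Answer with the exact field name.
unit_price

In warehouse_gamma, "unit_cost" holds the price of a single unit.
The fields in warehouse_alpha are: "location", "product_name", "quantity", "unit_price".
"unit_price" is the match: the name refers to the same concept and its values are decimal currency amounts (e.g. 33.57, 52.02).
The other fields ("location", "product_name", "quantity") hold different kinds of data.

So "unit_cost" in warehouse_gamma corresponds to "unit_price" in warehouse_alpha.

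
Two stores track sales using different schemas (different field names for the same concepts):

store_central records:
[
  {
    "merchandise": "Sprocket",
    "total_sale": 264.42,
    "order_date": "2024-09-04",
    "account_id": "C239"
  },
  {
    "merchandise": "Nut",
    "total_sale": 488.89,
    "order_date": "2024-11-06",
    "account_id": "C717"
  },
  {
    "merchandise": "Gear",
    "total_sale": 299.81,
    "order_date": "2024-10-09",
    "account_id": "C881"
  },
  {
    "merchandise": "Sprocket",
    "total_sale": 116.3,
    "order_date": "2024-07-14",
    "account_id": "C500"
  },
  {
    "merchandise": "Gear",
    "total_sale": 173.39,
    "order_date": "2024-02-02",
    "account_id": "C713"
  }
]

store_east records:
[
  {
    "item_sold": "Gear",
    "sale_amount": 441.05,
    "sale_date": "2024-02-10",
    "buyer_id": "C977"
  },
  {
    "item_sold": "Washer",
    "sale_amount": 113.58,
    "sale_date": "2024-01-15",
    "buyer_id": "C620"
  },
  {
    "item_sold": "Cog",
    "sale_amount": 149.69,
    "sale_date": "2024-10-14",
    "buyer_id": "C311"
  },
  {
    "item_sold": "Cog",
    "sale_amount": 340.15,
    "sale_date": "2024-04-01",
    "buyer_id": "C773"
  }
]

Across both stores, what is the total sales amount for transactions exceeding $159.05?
2007.71

Schema mapping: "total_sale" (store_central) = "sale_amount" (store_east) = sale amount

Sum of sales > $159.05 in store_central: 1226.51
Sum of sales > $159.05 in store_east: 781.2

Total: 1226.51 + 781.2 = 2007.71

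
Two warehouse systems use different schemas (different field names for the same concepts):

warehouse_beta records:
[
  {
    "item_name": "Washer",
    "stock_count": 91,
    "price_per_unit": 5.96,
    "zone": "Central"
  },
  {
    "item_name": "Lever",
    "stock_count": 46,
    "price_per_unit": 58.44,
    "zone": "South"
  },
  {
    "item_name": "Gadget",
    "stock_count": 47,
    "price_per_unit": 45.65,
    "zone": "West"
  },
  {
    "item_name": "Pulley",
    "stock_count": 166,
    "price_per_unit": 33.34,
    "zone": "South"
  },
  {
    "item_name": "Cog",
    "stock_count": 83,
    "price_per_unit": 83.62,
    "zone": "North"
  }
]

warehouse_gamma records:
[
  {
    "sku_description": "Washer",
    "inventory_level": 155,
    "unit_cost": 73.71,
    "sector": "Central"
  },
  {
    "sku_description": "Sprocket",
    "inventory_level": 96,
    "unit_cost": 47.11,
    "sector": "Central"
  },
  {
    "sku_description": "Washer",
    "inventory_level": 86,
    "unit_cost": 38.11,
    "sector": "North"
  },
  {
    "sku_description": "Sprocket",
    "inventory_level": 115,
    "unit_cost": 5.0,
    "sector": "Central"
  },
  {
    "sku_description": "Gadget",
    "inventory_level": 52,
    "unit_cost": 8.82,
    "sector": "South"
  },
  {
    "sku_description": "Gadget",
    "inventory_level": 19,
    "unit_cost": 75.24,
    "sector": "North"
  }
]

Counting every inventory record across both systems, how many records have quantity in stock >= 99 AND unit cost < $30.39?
1

Schema mappings:
- "stock_count" (warehouse_beta) = "inventory_level" (warehouse_gamma) = quantity
- "price_per_unit" (warehouse_beta) = "unit_cost" (warehouse_gamma) = unit cost

Records meeting both conditions in warehouse_beta: 0
Records meeting both conditions in warehouse_gamma: 1

Total: 0 + 1 = 1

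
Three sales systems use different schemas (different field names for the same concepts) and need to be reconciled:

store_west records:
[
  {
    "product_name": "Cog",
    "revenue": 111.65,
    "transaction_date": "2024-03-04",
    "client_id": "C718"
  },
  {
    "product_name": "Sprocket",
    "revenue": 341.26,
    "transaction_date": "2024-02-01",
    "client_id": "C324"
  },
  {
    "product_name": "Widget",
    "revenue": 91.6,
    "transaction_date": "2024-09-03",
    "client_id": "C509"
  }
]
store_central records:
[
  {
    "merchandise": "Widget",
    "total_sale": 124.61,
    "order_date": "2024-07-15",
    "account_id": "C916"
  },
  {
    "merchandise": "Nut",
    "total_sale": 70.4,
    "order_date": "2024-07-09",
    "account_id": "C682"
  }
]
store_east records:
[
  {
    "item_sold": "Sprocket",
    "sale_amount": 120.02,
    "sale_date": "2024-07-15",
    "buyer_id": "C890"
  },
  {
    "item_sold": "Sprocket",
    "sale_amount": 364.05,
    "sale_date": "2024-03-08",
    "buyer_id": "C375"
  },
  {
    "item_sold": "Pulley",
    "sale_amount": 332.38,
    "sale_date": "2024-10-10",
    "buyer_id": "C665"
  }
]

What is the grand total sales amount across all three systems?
1555.97

Schema reconciliation - all amount fields map to sale amount:

store_west (revenue): 544.51
store_central (total_sale): 195.01
store_east (sale_amount): 816.45

Grand total: 1555.97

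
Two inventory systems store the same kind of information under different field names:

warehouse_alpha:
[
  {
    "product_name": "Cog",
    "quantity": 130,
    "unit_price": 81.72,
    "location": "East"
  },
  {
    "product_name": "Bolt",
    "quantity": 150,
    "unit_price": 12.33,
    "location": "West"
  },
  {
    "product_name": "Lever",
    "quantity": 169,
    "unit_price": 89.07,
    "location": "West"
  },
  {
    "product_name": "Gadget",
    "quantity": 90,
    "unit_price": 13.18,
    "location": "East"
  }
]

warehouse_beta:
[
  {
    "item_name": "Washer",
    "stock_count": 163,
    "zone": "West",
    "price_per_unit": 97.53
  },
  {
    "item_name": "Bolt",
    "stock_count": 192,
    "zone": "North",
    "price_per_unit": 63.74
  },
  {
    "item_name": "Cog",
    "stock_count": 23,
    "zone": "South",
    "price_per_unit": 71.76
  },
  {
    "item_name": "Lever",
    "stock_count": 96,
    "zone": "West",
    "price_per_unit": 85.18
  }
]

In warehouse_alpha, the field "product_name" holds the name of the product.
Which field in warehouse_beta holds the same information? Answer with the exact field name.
item_name

In warehouse_alpha, "product_name" holds the name of the product.
The fields in warehouse_beta are: "item_name", "stock_count", "zone", "price_per_unit".
"item_name" is the match: the name refers to the same concept and its values are product-name strings (e.g. 'Bolt', 'Cog').
The other fields ("stock_count", "zone", "price_per_unit") hold different kinds of data.

So "product_name" in warehouse_alpha corresponds to "item_name" in warehouse_beta.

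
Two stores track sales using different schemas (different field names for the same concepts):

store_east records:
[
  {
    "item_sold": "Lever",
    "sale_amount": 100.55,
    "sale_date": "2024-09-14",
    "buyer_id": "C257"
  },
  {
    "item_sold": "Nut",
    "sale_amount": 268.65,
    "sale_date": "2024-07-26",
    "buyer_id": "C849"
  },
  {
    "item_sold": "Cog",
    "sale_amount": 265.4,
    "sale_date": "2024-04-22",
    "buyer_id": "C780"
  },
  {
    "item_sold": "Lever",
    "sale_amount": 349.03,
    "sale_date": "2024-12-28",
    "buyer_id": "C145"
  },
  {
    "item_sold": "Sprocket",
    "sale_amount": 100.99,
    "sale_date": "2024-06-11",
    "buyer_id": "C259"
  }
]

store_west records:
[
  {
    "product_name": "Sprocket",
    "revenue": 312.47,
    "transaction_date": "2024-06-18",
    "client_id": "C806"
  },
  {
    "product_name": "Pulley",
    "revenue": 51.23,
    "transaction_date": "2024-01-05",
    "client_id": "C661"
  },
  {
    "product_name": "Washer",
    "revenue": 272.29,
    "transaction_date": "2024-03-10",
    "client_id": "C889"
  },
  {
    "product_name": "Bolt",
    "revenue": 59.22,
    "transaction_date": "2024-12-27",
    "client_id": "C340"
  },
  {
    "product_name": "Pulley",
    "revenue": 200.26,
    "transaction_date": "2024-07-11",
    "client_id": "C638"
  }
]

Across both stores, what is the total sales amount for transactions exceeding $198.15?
1668.1

Schema mapping: "sale_amount" (store_east) = "revenue" (store_west) = sale amount

Sum of sales > $198.15 in store_east: 883.08
Sum of sales > $198.15 in store_west: 785.02

Total: 883.08 + 785.02 = 1668.1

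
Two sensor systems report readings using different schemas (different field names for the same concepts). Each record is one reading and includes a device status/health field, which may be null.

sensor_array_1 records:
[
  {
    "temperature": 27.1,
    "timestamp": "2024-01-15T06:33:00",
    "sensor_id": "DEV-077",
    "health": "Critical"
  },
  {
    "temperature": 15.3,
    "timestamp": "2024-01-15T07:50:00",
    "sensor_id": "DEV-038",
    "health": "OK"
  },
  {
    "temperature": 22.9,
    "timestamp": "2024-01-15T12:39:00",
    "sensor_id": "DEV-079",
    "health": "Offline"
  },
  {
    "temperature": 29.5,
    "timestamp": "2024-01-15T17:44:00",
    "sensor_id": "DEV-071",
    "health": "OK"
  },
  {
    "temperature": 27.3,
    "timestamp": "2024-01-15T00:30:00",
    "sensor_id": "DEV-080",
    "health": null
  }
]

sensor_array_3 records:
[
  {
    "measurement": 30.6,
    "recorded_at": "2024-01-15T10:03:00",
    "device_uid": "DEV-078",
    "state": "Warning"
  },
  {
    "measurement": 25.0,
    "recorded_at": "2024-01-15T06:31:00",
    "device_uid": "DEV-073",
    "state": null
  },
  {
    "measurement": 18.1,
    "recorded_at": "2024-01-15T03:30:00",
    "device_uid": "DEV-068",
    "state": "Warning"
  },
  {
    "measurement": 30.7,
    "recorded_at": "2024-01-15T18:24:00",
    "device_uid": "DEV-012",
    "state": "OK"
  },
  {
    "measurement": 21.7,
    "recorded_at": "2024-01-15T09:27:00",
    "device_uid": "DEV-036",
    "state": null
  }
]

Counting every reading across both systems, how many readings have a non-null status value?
7

Schema mapping: "health" (sensor_array_1) = "state" (sensor_array_3) = status

Non-null in sensor_array_1: 4
Non-null in sensor_array_3: 3

Total non-null: 4 + 3 = 7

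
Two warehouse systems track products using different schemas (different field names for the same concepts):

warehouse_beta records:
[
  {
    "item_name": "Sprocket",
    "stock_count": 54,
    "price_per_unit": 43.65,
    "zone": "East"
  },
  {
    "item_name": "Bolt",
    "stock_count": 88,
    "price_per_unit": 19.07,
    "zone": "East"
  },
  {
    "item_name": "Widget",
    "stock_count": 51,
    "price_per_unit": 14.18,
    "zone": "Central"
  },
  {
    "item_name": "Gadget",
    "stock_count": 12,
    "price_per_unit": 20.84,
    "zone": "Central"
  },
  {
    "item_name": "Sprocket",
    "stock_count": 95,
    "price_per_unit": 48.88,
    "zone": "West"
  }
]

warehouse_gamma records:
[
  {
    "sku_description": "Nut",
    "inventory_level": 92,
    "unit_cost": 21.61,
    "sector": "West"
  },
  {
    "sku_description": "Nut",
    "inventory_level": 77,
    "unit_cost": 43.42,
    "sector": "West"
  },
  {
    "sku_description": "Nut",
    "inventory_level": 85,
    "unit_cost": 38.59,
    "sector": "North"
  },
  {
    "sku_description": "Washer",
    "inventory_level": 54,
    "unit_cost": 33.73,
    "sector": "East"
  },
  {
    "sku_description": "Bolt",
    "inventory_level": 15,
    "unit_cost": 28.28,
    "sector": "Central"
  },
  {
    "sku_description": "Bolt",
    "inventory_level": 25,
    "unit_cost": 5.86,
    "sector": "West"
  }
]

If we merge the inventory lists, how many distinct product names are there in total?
6

Schema mapping: "item_name" (warehouse_beta) = "sku_description" (warehouse_gamma) = product name

Products in warehouse_beta: ['Bolt', 'Gadget', 'Sprocket', 'Widget']
Products in warehouse_gamma: ['Bolt', 'Nut', 'Washer']

Union (unique products): ['Bolt', 'Gadget', 'Nut', 'Sprocket', 'Washer', 'Widget']
Count: 6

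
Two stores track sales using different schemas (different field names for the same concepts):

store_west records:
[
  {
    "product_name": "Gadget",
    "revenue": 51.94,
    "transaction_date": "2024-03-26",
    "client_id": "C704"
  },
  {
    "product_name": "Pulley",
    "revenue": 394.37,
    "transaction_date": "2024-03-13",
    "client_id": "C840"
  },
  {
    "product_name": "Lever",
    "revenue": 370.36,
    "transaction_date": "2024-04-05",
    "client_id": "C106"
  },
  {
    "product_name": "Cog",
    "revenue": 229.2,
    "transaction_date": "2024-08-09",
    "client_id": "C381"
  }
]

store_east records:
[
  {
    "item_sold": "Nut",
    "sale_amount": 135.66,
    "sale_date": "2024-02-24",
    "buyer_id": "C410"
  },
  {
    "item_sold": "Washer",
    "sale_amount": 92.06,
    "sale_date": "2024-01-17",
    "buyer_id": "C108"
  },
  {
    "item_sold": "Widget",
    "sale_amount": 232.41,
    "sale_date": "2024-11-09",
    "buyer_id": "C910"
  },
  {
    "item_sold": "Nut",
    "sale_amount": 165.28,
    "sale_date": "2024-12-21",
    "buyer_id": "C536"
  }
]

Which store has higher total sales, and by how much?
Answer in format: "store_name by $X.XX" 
store_west by $420.46

Schema mapping: "revenue" (store_west) = "sale_amount" (store_east) = sale amount

Total for store_west: 1045.87
Total for store_east: 625.41

Difference: |1045.87 - 625.41| = 420.46
store_west has higher sales by $420.46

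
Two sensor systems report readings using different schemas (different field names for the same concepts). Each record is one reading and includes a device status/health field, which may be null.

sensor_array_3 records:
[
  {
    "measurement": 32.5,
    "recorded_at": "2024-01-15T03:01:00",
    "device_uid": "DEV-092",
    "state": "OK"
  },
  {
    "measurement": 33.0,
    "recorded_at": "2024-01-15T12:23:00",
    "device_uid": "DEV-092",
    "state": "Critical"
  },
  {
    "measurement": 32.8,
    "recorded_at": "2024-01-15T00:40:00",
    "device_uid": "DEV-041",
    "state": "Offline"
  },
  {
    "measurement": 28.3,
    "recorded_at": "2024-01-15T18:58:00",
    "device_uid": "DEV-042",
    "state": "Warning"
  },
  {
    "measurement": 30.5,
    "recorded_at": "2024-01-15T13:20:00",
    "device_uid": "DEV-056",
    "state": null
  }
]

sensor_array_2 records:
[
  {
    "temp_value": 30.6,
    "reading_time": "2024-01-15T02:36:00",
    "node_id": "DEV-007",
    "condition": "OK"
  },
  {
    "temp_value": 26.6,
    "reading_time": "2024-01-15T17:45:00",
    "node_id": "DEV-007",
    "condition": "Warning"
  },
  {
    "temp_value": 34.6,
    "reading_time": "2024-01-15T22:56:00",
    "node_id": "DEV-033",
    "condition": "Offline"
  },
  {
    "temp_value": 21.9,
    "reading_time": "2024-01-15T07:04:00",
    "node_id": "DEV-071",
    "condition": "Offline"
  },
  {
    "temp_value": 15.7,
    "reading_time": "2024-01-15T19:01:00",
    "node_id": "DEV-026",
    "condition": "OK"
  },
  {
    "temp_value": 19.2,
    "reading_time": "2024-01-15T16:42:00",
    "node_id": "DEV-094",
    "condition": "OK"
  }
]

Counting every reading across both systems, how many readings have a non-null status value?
10

Schema mapping: "state" (sensor_array_3) = "condition" (sensor_array_2) = status

Non-null in sensor_array_3: 4
Non-null in sensor_array_2: 6

Total non-null: 4 + 6 = 10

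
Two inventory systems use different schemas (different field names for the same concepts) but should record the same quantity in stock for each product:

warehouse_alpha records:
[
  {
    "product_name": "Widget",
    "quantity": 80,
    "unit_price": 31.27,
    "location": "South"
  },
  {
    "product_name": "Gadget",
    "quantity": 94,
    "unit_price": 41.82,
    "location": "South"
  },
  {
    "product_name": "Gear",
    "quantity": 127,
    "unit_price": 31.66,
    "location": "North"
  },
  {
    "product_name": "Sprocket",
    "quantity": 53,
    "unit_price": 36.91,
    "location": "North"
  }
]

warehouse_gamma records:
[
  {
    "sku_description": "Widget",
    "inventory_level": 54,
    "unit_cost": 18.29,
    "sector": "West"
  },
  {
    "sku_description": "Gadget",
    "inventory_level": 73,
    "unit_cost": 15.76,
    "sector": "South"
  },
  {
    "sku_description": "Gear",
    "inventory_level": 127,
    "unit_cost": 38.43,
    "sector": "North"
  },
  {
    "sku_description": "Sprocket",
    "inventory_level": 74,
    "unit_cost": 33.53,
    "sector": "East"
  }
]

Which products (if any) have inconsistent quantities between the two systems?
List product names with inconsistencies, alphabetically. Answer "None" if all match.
Gadget, Sprocket, Widget

Schema mappings:
- "product_name" (warehouse_alpha) = "sku_description" (warehouse_gamma) = product name
- "quantity" (warehouse_alpha) = "inventory_level" (warehouse_gamma) = quantity

Comparison:
  Widget: 80 vs 54 - MISMATCH
  Gadget: 94 vs 73 - MISMATCH
  Gear: 127 vs 127 - MATCH
  Sprocket: 53 vs 74 - MISMATCH

Products with inconsistencies: Gadget, Sprocket, Widget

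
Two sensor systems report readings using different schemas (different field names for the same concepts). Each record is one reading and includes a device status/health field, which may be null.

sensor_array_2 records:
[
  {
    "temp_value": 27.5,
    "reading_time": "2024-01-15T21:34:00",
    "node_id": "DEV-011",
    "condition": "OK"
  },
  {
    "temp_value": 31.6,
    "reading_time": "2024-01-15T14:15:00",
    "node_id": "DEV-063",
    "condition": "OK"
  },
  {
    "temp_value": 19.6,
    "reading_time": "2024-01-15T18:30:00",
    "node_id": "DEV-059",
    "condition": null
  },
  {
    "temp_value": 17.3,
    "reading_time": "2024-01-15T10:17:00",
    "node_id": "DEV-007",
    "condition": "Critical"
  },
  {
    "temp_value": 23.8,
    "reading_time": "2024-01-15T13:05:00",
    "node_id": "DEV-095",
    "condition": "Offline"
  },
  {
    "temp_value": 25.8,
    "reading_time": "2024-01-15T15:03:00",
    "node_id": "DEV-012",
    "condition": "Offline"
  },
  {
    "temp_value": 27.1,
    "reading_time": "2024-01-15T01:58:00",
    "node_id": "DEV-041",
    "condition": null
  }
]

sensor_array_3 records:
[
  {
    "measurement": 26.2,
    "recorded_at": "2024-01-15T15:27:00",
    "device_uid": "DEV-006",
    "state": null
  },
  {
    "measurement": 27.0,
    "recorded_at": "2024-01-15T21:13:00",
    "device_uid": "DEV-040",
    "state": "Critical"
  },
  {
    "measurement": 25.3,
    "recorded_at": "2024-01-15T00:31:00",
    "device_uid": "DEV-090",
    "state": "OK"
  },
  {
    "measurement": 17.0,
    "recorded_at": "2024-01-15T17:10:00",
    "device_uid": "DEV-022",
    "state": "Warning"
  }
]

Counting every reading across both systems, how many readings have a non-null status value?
8

Schema mapping: "condition" (sensor_array_2) = "state" (sensor_array_3) = status

Non-null in sensor_array_2: 5
Non-null in sensor_array_3: 3

Total non-null: 5 + 3 = 8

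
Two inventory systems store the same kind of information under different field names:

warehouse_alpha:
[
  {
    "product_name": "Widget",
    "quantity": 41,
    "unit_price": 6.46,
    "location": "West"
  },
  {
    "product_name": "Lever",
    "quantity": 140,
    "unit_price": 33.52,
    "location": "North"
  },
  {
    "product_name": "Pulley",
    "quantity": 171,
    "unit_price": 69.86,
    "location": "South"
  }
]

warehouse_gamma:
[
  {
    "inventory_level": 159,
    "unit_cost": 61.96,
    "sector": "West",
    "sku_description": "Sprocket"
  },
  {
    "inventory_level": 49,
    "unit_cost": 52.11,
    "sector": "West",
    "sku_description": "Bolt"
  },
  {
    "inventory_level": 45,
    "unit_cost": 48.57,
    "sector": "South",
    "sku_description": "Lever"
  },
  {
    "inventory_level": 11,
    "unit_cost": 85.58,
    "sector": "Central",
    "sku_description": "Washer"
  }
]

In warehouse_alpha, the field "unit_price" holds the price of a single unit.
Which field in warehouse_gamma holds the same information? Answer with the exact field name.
unit_cost

In warehouse_alpha, "unit_price" holds the price of a single unit.
The fields in warehouse_gamma are: "inventory_level", "unit_cost", "sector", "sku_description".
"unit_cost" is the match: the name refers to the same concept and its values are decimal currency amounts (e.g. 61.96, 52.11).
The other fields ("inventory_level", "sector", "sku_description") hold different kinds of data.

So "unit_price" in warehouse_alpha corresponds to "unit_cost" in warehouse_gamma.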